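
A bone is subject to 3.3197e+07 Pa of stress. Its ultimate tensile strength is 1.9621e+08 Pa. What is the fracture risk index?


FRI = applied / ultimate
FRI = 3.3197e+07 / 1.9621e+08
FRI = 0.1692


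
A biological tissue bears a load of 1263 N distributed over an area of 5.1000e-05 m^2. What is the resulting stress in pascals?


stress = F / A
stress = 1263 / 5.1000e-05
stress = 2.4765e+07


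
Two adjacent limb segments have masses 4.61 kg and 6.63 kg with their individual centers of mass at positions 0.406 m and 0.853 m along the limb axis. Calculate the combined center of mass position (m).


COM = (m1*x1 + m2*x2) / (m1 + m2)
COM = (4.61*0.406 + 6.63*0.853) / (4.61 + 6.63)
Numerator = 7.5271
Denominator = 11.2400
COM = 0.6697


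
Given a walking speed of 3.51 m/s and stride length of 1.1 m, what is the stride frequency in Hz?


f = v / stride_length
f = 3.51 / 1.1
f = 3.1909


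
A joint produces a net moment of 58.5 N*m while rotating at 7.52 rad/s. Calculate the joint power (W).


P = M * omega
P = 58.5 * 7.52
P = 439.9200


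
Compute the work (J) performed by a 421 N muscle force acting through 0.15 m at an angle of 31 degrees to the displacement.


W = F * d * cos(theta)
theta = 31 deg = 0.5411 rad
cos(theta) = 0.8572
W = 421 * 0.15 * 0.8572
W = 54.1301


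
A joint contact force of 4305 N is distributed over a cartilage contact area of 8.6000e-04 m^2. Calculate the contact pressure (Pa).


P = F / A
P = 4305 / 8.6000e-04
P = 5.0058e+06


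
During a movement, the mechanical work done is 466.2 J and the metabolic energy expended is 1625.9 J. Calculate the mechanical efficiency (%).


eta = (W_mech / E_meta) * 100
eta = (466.2 / 1625.9) * 100
ratio = 0.2867
eta = 28.6734


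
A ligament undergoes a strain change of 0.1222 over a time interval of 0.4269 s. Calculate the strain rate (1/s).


strain_rate = delta_strain / delta_t
strain_rate = 0.1222 / 0.4269
strain_rate = 0.2862


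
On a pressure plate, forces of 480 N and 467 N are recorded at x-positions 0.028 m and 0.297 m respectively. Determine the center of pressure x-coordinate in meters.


COP_x = (F1*x1 + F2*x2) / (F1 + F2)
COP_x = (480*0.028 + 467*0.297) / (480 + 467)
Numerator = 152.1390
Denominator = 947
COP_x = 0.1607


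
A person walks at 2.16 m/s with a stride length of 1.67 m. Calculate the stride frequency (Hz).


f = v / stride_length
f = 2.16 / 1.67
f = 1.2934


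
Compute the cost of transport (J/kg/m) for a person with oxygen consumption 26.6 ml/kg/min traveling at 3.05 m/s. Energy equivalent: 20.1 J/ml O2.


Power per kg = VO2 * 20.1 / 60
Power per kg = 26.6 * 20.1 / 60 = 8.9110 W/kg
Cost = power_per_kg / speed
Cost = 8.9110 / 3.05
Cost = 2.9216


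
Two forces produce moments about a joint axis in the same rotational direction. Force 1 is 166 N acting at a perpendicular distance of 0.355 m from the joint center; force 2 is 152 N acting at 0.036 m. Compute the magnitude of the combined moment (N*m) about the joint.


M = F1 * d1 + F2 * d2
M = 166 * 0.355 + 152 * 0.036
M = 58.9300 + 5.4720
M = 64.4020


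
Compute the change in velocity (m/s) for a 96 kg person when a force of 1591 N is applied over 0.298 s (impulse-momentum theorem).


J = F * dt = 1591 * 0.298 = 474.1180 N*s
delta_v = J / m
delta_v = 474.1180 / 96
delta_v = 4.9387


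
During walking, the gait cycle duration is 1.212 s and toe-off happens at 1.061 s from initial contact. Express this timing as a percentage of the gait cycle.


pct = (event_time / cycle_time) * 100
pct = (1.061 / 1.212) * 100
ratio = 0.8754
pct = 87.5413


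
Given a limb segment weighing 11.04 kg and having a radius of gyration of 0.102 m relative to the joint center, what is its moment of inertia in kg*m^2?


I = m * k^2
I = 11.04 * 0.102^2
k^2 = 0.0104
I = 0.1149


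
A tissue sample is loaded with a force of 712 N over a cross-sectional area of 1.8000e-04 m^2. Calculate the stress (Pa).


stress = F / A
stress = 712 / 1.8000e-04
stress = 3.9556e+06


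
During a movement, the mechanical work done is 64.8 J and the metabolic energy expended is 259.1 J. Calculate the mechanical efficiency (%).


eta = (W_mech / E_meta) * 100
eta = (64.8 / 259.1) * 100
ratio = 0.2501
eta = 25.0096


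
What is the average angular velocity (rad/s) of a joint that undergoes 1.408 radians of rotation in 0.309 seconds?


omega = delta_theta / delta_t
omega = 1.408 / 0.309
omega = 4.5566


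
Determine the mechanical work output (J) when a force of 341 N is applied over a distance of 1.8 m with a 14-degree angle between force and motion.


W = F * d * cos(theta)
theta = 14 deg = 0.2443 rad
cos(theta) = 0.9703
W = 341 * 1.8 * 0.9703
W = 595.5675


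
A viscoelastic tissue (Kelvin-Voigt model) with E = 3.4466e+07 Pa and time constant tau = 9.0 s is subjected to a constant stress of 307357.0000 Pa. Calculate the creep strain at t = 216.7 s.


epsilon(t) = (sigma/E) * (1 - exp(-t/tau))
sigma/E = 307357.0000 / 3.4466e+07 = 0.0089
exp(-t/tau) = exp(-216.7 / 9.0) = 3.4926e-11
epsilon = 0.0089 * (1 - 3.4926e-11)
epsilon = 0.0089


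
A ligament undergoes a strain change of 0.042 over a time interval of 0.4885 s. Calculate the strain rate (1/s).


strain_rate = delta_strain / delta_t
strain_rate = 0.042 / 0.4885
strain_rate = 0.0860


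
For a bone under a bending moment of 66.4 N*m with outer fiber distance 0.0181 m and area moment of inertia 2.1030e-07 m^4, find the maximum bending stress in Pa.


sigma = M * c / I
sigma = 66.4 * 0.0181 / 2.1030e-07
M * c = 1.2018
sigma = 5.7149e+06


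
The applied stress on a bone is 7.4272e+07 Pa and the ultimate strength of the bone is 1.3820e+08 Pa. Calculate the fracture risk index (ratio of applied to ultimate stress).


FRI = applied / ultimate
FRI = 7.4272e+07 / 1.3820e+08
FRI = 0.5374


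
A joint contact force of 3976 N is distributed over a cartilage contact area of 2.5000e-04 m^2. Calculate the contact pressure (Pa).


P = F / A
P = 3976 / 2.5000e-04
P = 1.5904e+07


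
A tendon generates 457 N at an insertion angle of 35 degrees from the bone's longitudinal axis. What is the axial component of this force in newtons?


F_eff = F_tendon * cos(theta)
theta = 35 deg = 0.6109 rad
cos(theta) = 0.8192
F_eff = 457 * 0.8192
F_eff = 374.3525


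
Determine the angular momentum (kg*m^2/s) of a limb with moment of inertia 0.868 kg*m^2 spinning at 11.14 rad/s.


L = I * omega
L = 0.868 * 11.14
L = 9.6695


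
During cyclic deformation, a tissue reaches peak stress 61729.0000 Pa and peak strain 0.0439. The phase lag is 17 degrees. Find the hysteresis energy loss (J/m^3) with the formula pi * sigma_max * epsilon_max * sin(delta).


E_loss = pi * sigma_max * epsilon_max * sin(delta)
delta = 17 deg = 0.2967 rad
sin(delta) = 0.2924
E_loss = pi * 61729.0000 * 0.0439 * 0.2924
E_loss = 2489.0807


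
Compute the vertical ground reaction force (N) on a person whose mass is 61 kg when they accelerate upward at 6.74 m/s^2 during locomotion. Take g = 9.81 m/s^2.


GRF = m * (g + a)
GRF = 61 * (9.81 + 6.74)
GRF = 61 * 16.5500
GRF = 1009.5500


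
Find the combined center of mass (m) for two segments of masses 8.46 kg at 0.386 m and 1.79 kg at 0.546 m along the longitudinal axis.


COM = (m1*x1 + m2*x2) / (m1 + m2)
COM = (8.46*0.386 + 1.79*0.546) / (8.46 + 1.79)
Numerator = 4.2429
Denominator = 10.2500
COM = 0.4139


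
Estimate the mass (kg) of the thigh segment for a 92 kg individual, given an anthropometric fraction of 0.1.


m_segment = body_mass * fraction
m_segment = 92 * 0.1
m_segment = 9.2000


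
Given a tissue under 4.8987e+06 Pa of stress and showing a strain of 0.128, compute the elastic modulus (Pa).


E = stress / strain
E = 4.8987e+06 / 0.128
E = 3.8271e+07


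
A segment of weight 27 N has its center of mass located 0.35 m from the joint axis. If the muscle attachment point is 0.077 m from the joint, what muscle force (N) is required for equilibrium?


F_muscle = W * d_load / d_muscle
F_muscle = 27 * 0.35 / 0.077
Numerator = 9.4500
F_muscle = 122.7273


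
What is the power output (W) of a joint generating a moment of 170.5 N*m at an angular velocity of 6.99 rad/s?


P = M * omega
P = 170.5 * 6.99
P = 1191.7950


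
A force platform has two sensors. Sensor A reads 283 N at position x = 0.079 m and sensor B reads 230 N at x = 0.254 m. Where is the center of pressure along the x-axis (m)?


COP_x = (F1*x1 + F2*x2) / (F1 + F2)
COP_x = (283*0.079 + 230*0.254) / (283 + 230)
Numerator = 80.7770
Denominator = 513
COP_x = 0.1575


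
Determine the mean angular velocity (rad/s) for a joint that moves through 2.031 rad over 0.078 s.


omega = delta_theta / delta_t
omega = 2.031 / 0.078
omega = 26.0385


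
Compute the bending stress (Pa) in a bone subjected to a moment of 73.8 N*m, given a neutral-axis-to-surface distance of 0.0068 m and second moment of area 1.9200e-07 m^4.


sigma = M * c / I
sigma = 73.8 * 0.0068 / 1.9200e-07
M * c = 0.5018
sigma = 2.6138e+06


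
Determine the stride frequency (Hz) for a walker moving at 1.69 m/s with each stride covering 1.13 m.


f = v / stride_length
f = 1.69 / 1.13
f = 1.4956


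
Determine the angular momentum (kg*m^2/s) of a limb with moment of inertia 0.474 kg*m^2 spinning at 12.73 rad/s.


L = I * omega
L = 0.474 * 12.73
L = 6.0340


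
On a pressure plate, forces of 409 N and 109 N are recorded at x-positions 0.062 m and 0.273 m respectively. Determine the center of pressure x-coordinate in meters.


COP_x = (F1*x1 + F2*x2) / (F1 + F2)
COP_x = (409*0.062 + 109*0.273) / (409 + 109)
Numerator = 55.1150
Denominator = 518
COP_x = 0.1064


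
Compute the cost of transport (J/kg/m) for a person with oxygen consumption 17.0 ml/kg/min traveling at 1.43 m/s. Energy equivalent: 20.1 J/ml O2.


Power per kg = VO2 * 20.1 / 60
Power per kg = 17.0 * 20.1 / 60 = 5.6950 W/kg
Cost = power_per_kg / speed
Cost = 5.6950 / 1.43
Cost = 3.9825


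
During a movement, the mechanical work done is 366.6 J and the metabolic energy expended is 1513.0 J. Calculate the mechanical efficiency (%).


eta = (W_mech / E_meta) * 100
eta = (366.6 / 1513.0) * 100
ratio = 0.2423
eta = 24.2300


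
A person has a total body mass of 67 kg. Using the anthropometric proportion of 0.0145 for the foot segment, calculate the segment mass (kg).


m_segment = body_mass * fraction
m_segment = 67 * 0.0145
m_segment = 0.9715


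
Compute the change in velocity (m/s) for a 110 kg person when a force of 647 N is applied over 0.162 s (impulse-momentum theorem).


J = F * dt = 647 * 0.162 = 104.8140 N*s
delta_v = J / m
delta_v = 104.8140 / 110
delta_v = 0.9529


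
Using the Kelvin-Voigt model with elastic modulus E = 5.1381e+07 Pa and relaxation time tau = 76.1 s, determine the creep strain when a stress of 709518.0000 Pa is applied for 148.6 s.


epsilon(t) = (sigma/E) * (1 - exp(-t/tau))
sigma/E = 709518.0000 / 5.1381e+07 = 0.0138
exp(-t/tau) = exp(-148.6 / 76.1) = 0.1419
epsilon = 0.0138 * (1 - 0.1419)
epsilon = 0.0118


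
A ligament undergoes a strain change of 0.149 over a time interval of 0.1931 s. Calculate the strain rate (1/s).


strain_rate = delta_strain / delta_t
strain_rate = 0.149 / 0.1931
strain_rate = 0.7716


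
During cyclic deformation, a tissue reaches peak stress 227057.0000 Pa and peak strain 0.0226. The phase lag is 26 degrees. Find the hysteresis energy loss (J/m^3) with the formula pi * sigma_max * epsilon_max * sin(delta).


E_loss = pi * sigma_max * epsilon_max * sin(delta)
delta = 26 deg = 0.4538 rad
sin(delta) = 0.4384
E_loss = pi * 227057.0000 * 0.0226 * 0.4384
E_loss = 7067.0013


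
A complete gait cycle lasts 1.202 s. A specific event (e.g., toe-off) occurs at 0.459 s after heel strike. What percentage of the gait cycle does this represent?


pct = (event_time / cycle_time) * 100
pct = (0.459 / 1.202) * 100
ratio = 0.3819
pct = 38.1864


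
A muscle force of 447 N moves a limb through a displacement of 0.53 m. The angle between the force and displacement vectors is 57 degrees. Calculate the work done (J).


W = F * d * cos(theta)
theta = 57 deg = 0.9948 rad
cos(theta) = 0.5446
W = 447 * 0.53 * 0.5446
W = 129.0304


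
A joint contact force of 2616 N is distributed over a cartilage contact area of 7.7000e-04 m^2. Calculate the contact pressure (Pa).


P = F / A
P = 2616 / 7.7000e-04
P = 3.3974e+06


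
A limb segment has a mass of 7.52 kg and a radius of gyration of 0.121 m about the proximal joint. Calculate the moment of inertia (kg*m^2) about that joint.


I = m * k^2
I = 7.52 * 0.121^2
k^2 = 0.0146
I = 0.1101


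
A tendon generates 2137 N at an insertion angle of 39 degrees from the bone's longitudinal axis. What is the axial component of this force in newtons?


F_eff = F_tendon * cos(theta)
theta = 39 deg = 0.6807 rad
cos(theta) = 0.7771
F_eff = 2137 * 0.7771
F_eff = 1660.7609


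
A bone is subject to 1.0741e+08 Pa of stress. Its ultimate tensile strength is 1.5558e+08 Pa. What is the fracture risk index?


FRI = applied / ultimate
FRI = 1.0741e+08 / 1.5558e+08
FRI = 0.6904


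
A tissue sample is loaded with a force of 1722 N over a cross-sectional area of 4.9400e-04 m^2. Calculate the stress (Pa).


stress = F / A
stress = 1722 / 4.9400e-04
stress = 3.4858e+06


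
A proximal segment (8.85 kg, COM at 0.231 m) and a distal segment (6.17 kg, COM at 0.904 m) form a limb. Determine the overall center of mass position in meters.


COM = (m1*x1 + m2*x2) / (m1 + m2)
COM = (8.85*0.231 + 6.17*0.904) / (8.85 + 6.17)
Numerator = 7.6220
Denominator = 15.0200
COM = 0.5075


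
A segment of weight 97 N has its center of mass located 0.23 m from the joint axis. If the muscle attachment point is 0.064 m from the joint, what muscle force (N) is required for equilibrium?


F_muscle = W * d_load / d_muscle
F_muscle = 97 * 0.23 / 0.064
Numerator = 22.3100
F_muscle = 348.5938


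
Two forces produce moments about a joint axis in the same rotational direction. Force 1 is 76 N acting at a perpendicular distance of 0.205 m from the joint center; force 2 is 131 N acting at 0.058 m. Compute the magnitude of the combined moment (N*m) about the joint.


M = F1 * d1 + F2 * d2
M = 76 * 0.205 + 131 * 0.058
M = 15.5800 + 7.5980
M = 23.1780


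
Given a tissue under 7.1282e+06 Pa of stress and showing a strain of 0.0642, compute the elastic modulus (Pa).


E = stress / strain
E = 7.1282e+06 / 0.0642
E = 1.1103e+08


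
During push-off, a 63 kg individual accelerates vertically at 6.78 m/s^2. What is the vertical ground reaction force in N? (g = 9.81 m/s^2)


GRF = m * (g + a)
GRF = 63 * (9.81 + 6.78)
GRF = 63 * 16.5900
GRF = 1045.1700


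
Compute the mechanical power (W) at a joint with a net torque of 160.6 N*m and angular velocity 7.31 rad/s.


P = M * omega
P = 160.6 * 7.31
P = 1173.9860


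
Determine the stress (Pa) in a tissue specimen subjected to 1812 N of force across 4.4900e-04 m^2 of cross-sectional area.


stress = F / A
stress = 1812 / 4.4900e-04
stress = 4.0356e+06


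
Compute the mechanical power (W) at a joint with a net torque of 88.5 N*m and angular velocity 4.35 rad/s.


P = M * omega
P = 88.5 * 4.35
P = 384.9750


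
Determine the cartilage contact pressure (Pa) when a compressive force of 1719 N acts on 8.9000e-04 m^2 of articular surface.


P = F / A
P = 1719 / 8.9000e-04
P = 1.9315e+06


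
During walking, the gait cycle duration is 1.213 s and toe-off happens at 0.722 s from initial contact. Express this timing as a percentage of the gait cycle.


pct = (event_time / cycle_time) * 100
pct = (0.722 / 1.213) * 100
ratio = 0.5952
pct = 59.5218


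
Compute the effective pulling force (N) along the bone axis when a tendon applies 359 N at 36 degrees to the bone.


F_eff = F_tendon * cos(theta)
theta = 36 deg = 0.6283 rad
cos(theta) = 0.8090
F_eff = 359 * 0.8090
F_eff = 290.4371


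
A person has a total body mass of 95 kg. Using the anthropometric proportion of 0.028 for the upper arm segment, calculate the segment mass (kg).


m_segment = body_mass * fraction
m_segment = 95 * 0.028
m_segment = 2.6600


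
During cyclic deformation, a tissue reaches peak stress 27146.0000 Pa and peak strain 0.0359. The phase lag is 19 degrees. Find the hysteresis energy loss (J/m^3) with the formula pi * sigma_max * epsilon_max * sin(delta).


E_loss = pi * sigma_max * epsilon_max * sin(delta)
delta = 19 deg = 0.3316 rad
sin(delta) = 0.3256
E_loss = pi * 27146.0000 * 0.0359 * 0.3256
E_loss = 996.7634


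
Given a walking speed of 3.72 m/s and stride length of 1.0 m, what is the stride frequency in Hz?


f = v / stride_length
f = 3.72 / 1.0
f = 3.7200


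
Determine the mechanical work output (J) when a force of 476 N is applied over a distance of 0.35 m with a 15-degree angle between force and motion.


W = F * d * cos(theta)
theta = 15 deg = 0.2618 rad
cos(theta) = 0.9659
W = 476 * 0.35 * 0.9659
W = 160.9232


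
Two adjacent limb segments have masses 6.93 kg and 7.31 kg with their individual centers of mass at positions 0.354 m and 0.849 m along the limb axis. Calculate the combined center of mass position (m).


COM = (m1*x1 + m2*x2) / (m1 + m2)
COM = (6.93*0.354 + 7.31*0.849) / (6.93 + 7.31)
Numerator = 8.6594
Denominator = 14.2400
COM = 0.6081


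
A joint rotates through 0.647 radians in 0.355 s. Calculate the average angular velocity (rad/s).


omega = delta_theta / delta_t
omega = 0.647 / 0.355
omega = 1.8225


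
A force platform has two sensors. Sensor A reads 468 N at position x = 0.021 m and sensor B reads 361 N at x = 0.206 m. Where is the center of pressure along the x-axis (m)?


COP_x = (F1*x1 + F2*x2) / (F1 + F2)
COP_x = (468*0.021 + 361*0.206) / (468 + 361)
Numerator = 84.1940
Denominator = 829
COP_x = 0.1016


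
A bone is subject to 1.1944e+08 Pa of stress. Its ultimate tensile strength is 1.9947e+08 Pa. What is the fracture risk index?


FRI = applied / ultimate
FRI = 1.1944e+08 / 1.9947e+08
FRI = 0.5988


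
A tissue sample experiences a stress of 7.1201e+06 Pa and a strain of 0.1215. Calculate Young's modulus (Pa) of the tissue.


E = stress / strain
E = 7.1201e+06 / 0.1215
E = 5.8602e+07


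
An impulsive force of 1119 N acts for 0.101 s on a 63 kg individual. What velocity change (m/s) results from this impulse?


J = F * dt = 1119 * 0.101 = 113.0190 N*s
delta_v = J / m
delta_v = 113.0190 / 63
delta_v = 1.7940


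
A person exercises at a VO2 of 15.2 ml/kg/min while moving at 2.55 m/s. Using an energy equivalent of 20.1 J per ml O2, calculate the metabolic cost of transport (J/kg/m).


Power per kg = VO2 * 20.1 / 60
Power per kg = 15.2 * 20.1 / 60 = 5.0920 W/kg
Cost = power_per_kg / speed
Cost = 5.0920 / 2.55
Cost = 1.9969


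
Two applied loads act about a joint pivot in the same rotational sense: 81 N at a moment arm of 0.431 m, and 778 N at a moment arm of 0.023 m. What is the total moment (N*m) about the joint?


M = F1 * d1 + F2 * d2
M = 81 * 0.431 + 778 * 0.023
M = 34.9110 + 17.8940
M = 52.8050


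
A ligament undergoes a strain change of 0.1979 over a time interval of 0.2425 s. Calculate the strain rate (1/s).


strain_rate = delta_strain / delta_t
strain_rate = 0.1979 / 0.2425
strain_rate = 0.8161


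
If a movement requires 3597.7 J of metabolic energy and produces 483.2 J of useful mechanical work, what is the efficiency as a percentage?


eta = (W_mech / E_meta) * 100
eta = (483.2 / 3597.7) * 100
ratio = 0.1343
eta = 13.4308


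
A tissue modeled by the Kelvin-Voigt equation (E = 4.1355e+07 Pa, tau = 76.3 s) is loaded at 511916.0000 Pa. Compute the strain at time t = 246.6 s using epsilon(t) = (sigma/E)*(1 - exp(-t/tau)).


epsilon(t) = (sigma/E) * (1 - exp(-t/tau))
sigma/E = 511916.0000 / 4.1355e+07 = 0.0124
exp(-t/tau) = exp(-246.6 / 76.3) = 0.0395
epsilon = 0.0124 * (1 - 0.0395)
epsilon = 0.0119


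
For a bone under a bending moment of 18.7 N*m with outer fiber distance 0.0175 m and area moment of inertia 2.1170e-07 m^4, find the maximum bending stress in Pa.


sigma = M * c / I
sigma = 18.7 * 0.0175 / 2.1170e-07
M * c = 0.3273
sigma = 1.5458e+06


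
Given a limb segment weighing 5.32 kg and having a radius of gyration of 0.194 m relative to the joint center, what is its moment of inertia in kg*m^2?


I = m * k^2
I = 5.32 * 0.194^2
k^2 = 0.0376
I = 0.2002


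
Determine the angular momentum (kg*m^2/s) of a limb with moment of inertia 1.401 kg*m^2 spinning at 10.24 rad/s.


L = I * omega
L = 1.401 * 10.24
L = 14.3462


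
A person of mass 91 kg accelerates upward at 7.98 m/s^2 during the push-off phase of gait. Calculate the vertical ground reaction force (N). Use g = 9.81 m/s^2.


GRF = m * (g + a)
GRF = 91 * (9.81 + 7.98)
GRF = 91 * 17.7900
GRF = 1618.8900


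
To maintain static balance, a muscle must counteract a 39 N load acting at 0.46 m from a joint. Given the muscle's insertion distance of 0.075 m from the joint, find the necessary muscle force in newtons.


F_muscle = W * d_load / d_muscle
F_muscle = 39 * 0.46 / 0.075
Numerator = 17.9400
F_muscle = 239.2000


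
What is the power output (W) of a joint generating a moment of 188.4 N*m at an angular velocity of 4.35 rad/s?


P = M * omega
P = 188.4 * 4.35
P = 819.5400


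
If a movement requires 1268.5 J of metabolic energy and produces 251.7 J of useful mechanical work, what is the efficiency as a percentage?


eta = (W_mech / E_meta) * 100
eta = (251.7 / 1268.5) * 100
ratio = 0.1984
eta = 19.8423


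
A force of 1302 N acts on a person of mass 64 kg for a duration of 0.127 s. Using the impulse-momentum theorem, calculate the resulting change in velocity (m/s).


J = F * dt = 1302 * 0.127 = 165.3540 N*s
delta_v = J / m
delta_v = 165.3540 / 64
delta_v = 2.5837


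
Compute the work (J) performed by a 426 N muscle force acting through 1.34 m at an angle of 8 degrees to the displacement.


W = F * d * cos(theta)
theta = 8 deg = 0.1396 rad
cos(theta) = 0.9903
W = 426 * 1.34 * 0.9903
W = 565.2846


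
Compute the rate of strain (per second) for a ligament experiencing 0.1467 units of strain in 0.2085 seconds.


strain_rate = delta_strain / delta_t
strain_rate = 0.1467 / 0.2085
strain_rate = 0.7036


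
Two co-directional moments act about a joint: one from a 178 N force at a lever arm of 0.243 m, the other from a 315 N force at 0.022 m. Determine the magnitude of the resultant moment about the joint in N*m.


M = F1 * d1 + F2 * d2
M = 178 * 0.243 + 315 * 0.022
M = 43.2540 + 6.9300
M = 50.1840


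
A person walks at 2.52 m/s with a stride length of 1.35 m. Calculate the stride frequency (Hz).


f = v / stride_length
f = 2.52 / 1.35
f = 1.8667


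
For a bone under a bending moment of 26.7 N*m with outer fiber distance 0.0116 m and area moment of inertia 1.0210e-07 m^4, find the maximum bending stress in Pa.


sigma = M * c / I
sigma = 26.7 * 0.0116 / 1.0210e-07
M * c = 0.3097
sigma = 3.0335e+06


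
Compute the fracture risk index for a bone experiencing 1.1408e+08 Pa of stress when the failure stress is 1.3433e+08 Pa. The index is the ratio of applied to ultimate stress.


FRI = applied / ultimate
FRI = 1.1408e+08 / 1.3433e+08
FRI = 0.8493


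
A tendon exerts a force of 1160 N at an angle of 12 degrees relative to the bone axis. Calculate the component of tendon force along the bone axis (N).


F_eff = F_tendon * cos(theta)
theta = 12 deg = 0.2094 rad
cos(theta) = 0.9781
F_eff = 1160 * 0.9781
F_eff = 1134.6512


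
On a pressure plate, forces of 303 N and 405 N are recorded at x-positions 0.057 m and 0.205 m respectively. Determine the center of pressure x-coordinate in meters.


COP_x = (F1*x1 + F2*x2) / (F1 + F2)
COP_x = (303*0.057 + 405*0.205) / (303 + 405)
Numerator = 100.2960
Denominator = 708
COP_x = 0.1417


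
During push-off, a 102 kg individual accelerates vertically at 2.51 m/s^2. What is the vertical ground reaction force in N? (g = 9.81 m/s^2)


GRF = m * (g + a)
GRF = 102 * (9.81 + 2.51)
GRF = 102 * 12.3200
GRF = 1256.6400


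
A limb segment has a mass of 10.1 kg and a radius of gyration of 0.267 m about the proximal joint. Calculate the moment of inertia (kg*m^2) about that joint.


I = m * k^2
I = 10.1 * 0.267^2
k^2 = 0.0713
I = 0.7200


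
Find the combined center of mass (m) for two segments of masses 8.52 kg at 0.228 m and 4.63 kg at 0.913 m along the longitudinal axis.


COM = (m1*x1 + m2*x2) / (m1 + m2)
COM = (8.52*0.228 + 4.63*0.913) / (8.52 + 4.63)
Numerator = 6.1698
Denominator = 13.1500
COM = 0.4692


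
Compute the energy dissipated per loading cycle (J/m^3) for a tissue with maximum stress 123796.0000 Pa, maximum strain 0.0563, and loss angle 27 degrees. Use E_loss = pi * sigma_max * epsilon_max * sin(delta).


E_loss = pi * sigma_max * epsilon_max * sin(delta)
delta = 27 deg = 0.4712 rad
sin(delta) = 0.4540
E_loss = pi * 123796.0000 * 0.0563 * 0.4540
E_loss = 9940.5782


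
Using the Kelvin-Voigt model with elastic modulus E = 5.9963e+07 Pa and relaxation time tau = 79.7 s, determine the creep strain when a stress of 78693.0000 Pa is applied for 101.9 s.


epsilon(t) = (sigma/E) * (1 - exp(-t/tau))
sigma/E = 78693.0000 / 5.9963e+07 = 0.0013
exp(-t/tau) = exp(-101.9 / 79.7) = 0.2784
epsilon = 0.0013 * (1 - 0.2784)
epsilon = 9.4694e-04


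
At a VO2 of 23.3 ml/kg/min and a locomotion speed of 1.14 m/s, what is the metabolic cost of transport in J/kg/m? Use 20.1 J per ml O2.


Power per kg = VO2 * 20.1 / 60
Power per kg = 23.3 * 20.1 / 60 = 7.8055 W/kg
Cost = power_per_kg / speed
Cost = 7.8055 / 1.14
Cost = 6.8469


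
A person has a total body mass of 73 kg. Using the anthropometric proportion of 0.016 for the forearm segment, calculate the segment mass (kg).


m_segment = body_mass * fraction
m_segment = 73 * 0.016
m_segment = 1.1680


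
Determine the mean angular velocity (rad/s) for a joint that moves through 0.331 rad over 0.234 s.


omega = delta_theta / delta_t
omega = 0.331 / 0.234
omega = 1.4145


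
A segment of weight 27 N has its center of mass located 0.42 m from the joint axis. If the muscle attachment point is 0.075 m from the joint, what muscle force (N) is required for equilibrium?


F_muscle = W * d_load / d_muscle
F_muscle = 27 * 0.42 / 0.075
Numerator = 11.3400
F_muscle = 151.2000


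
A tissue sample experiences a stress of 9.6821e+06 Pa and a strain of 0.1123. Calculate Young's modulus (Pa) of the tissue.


E = stress / strain
E = 9.6821e+06 / 0.1123
E = 8.6216e+07


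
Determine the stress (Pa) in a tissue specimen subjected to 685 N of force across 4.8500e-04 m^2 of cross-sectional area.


stress = F / A
stress = 685 / 4.8500e-04
stress = 1.4124e+06


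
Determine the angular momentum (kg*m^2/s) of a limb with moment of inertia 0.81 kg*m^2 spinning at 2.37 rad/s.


L = I * omega
L = 0.81 * 2.37
L = 1.9197


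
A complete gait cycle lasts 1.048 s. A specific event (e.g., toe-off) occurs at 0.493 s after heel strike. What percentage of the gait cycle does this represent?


pct = (event_time / cycle_time) * 100
pct = (0.493 / 1.048) * 100
ratio = 0.4704
pct = 47.0420


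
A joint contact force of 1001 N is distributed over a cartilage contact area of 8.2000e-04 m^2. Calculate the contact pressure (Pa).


P = F / A
P = 1001 / 8.2000e-04
P = 1.2207e+06


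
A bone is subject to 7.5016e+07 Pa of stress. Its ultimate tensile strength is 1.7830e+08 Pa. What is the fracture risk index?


FRI = applied / ultimate
FRI = 7.5016e+07 / 1.7830e+08
FRI = 0.4207


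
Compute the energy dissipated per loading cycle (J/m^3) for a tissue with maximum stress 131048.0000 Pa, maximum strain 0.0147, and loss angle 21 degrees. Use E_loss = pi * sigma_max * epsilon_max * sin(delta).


E_loss = pi * sigma_max * epsilon_max * sin(delta)
delta = 21 deg = 0.3665 rad
sin(delta) = 0.3584
E_loss = pi * 131048.0000 * 0.0147 * 0.3584
E_loss = 2168.8363


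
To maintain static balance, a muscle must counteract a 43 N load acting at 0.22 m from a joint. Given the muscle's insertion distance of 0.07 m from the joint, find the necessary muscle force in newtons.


F_muscle = W * d_load / d_muscle
F_muscle = 43 * 0.22 / 0.07
Numerator = 9.4600
F_muscle = 135.1429


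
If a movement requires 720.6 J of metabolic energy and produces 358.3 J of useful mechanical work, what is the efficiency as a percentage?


eta = (W_mech / E_meta) * 100
eta = (358.3 / 720.6) * 100
ratio = 0.4972
eta = 49.7225


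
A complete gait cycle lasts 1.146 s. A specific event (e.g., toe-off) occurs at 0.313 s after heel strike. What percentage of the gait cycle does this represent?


pct = (event_time / cycle_time) * 100
pct = (0.313 / 1.146) * 100
ratio = 0.2731
pct = 27.3124


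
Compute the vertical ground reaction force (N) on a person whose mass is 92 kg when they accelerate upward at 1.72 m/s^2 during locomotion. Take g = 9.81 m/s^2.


GRF = m * (g + a)
GRF = 92 * (9.81 + 1.72)
GRF = 92 * 11.5300
GRF = 1060.7600


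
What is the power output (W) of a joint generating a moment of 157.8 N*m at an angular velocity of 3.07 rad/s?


P = M * omega
P = 157.8 * 3.07
P = 484.4460


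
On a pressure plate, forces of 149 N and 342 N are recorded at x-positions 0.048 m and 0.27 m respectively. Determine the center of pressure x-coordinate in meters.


COP_x = (F1*x1 + F2*x2) / (F1 + F2)
COP_x = (149*0.048 + 342*0.27) / (149 + 342)
Numerator = 99.4920
Denominator = 491
COP_x = 0.2026


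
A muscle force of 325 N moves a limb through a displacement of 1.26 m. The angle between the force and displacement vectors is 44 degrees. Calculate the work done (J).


W = F * d * cos(theta)
theta = 44 deg = 0.7679 rad
cos(theta) = 0.7193
W = 325 * 1.26 * 0.7193
W = 294.5696


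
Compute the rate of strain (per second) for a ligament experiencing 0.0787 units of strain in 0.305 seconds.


strain_rate = delta_strain / delta_t
strain_rate = 0.0787 / 0.305
strain_rate = 0.2580


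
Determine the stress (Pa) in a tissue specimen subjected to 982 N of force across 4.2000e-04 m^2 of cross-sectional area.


stress = F / A
stress = 982 / 4.2000e-04
stress = 2.3381e+06


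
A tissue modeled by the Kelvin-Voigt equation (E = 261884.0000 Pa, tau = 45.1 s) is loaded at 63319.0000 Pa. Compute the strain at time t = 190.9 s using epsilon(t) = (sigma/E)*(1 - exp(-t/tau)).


epsilon(t) = (sigma/E) * (1 - exp(-t/tau))
sigma/E = 63319.0000 / 261884.0000 = 0.2418
exp(-t/tau) = exp(-190.9 / 45.1) = 0.0145
epsilon = 0.2418 * (1 - 0.0145)
epsilon = 0.2383


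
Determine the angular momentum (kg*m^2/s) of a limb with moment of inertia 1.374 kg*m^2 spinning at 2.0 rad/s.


L = I * omega
L = 1.374 * 2.0
L = 2.7480


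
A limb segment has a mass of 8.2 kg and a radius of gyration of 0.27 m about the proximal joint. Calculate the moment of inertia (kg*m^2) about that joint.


I = m * k^2
I = 8.2 * 0.27^2
k^2 = 0.0729
I = 0.5978


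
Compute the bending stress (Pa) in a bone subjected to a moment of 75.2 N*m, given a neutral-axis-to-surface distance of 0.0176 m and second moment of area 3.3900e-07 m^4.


sigma = M * c / I
sigma = 75.2 * 0.0176 / 3.3900e-07
M * c = 1.3235
sigma = 3.9042e+06


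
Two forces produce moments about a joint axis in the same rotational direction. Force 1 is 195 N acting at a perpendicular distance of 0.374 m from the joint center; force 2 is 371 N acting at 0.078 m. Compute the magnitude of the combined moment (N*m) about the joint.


M = F1 * d1 + F2 * d2
M = 195 * 0.374 + 371 * 0.078
M = 72.9300 + 28.9380
M = 101.8680


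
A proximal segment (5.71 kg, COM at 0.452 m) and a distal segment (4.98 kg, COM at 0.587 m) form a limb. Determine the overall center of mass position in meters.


COM = (m1*x1 + m2*x2) / (m1 + m2)
COM = (5.71*0.452 + 4.98*0.587) / (5.71 + 4.98)
Numerator = 5.5042
Denominator = 10.6900
COM = 0.5149


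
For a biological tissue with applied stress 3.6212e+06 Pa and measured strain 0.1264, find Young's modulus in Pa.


E = stress / strain
E = 3.6212e+06 / 0.1264
E = 2.8649e+07


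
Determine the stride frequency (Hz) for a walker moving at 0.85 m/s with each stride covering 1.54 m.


f = v / stride_length
f = 0.85 / 1.54
f = 0.5519


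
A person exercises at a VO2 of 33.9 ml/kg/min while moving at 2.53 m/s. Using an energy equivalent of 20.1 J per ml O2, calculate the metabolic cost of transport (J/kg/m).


Power per kg = VO2 * 20.1 / 60
Power per kg = 33.9 * 20.1 / 60 = 11.3565 W/kg
Cost = power_per_kg / speed
Cost = 11.3565 / 2.53
Cost = 4.4887


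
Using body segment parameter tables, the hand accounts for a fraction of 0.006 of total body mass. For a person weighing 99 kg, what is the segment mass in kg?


m_segment = body_mass * fraction
m_segment = 99 * 0.006
m_segment = 0.5940


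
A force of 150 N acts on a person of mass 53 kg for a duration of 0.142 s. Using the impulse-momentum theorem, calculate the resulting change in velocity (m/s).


J = F * dt = 150 * 0.142 = 21.3000 N*s
delta_v = J / m
delta_v = 21.3000 / 53
delta_v = 0.4019


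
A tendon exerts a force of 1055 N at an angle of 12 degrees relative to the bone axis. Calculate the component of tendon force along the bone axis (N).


F_eff = F_tendon * cos(theta)
theta = 12 deg = 0.2094 rad
cos(theta) = 0.9781
F_eff = 1055 * 0.9781
F_eff = 1031.9457


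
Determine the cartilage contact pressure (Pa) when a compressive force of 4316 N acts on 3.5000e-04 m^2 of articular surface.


P = F / A
P = 4316 / 3.5000e-04
P = 1.2331e+07


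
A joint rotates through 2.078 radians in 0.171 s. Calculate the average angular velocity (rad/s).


omega = delta_theta / delta_t
omega = 2.078 / 0.171
omega = 12.1520


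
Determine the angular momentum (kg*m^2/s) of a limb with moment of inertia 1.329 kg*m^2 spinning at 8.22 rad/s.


L = I * omega
L = 1.329 * 8.22
L = 10.9244


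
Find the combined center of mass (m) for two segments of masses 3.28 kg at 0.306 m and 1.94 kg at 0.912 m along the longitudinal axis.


COM = (m1*x1 + m2*x2) / (m1 + m2)
COM = (3.28*0.306 + 1.94*0.912) / (3.28 + 1.94)
Numerator = 2.7730
Denominator = 5.2200
COM = 0.5312


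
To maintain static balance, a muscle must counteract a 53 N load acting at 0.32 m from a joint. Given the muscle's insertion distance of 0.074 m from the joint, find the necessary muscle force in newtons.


F_muscle = W * d_load / d_muscle
F_muscle = 53 * 0.32 / 0.074
Numerator = 16.9600
F_muscle = 229.1892


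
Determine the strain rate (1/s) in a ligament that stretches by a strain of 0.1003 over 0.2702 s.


strain_rate = delta_strain / delta_t
strain_rate = 0.1003 / 0.2702
strain_rate = 0.3712


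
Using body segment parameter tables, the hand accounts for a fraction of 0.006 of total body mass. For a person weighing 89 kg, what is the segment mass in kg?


m_segment = body_mass * fraction
m_segment = 89 * 0.006
m_segment = 0.5340


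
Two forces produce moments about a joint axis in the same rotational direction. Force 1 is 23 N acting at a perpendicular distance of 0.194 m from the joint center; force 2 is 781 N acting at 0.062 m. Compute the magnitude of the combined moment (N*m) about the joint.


M = F1 * d1 + F2 * d2
M = 23 * 0.194 + 781 * 0.062
M = 4.4620 + 48.4220
M = 52.8840


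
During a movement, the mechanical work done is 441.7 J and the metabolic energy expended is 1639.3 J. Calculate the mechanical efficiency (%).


eta = (W_mech / E_meta) * 100
eta = (441.7 / 1639.3) * 100
ratio = 0.2694
eta = 26.9444


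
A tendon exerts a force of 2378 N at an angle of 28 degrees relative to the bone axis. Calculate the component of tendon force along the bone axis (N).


F_eff = F_tendon * cos(theta)
theta = 28 deg = 0.4887 rad
cos(theta) = 0.8829
F_eff = 2378 * 0.8829
F_eff = 2099.6494


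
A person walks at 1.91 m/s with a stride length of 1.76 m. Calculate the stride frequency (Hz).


f = v / stride_length
f = 1.91 / 1.76
f = 1.0852


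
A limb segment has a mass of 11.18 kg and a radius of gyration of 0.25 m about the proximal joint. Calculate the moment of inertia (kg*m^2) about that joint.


I = m * k^2
I = 11.18 * 0.25^2
k^2 = 0.0625
I = 0.6987


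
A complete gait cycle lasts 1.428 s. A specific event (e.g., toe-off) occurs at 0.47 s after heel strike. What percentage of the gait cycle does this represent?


pct = (event_time / cycle_time) * 100
pct = (0.47 / 1.428) * 100
ratio = 0.3291
pct = 32.9132


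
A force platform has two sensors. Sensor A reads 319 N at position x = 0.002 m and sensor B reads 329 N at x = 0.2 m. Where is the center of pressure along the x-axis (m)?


COP_x = (F1*x1 + F2*x2) / (F1 + F2)
COP_x = (319*0.002 + 329*0.2) / (319 + 329)
Numerator = 66.4380
Denominator = 648
COP_x = 0.1025


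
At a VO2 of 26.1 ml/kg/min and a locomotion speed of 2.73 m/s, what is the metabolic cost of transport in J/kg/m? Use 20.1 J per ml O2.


Power per kg = VO2 * 20.1 / 60
Power per kg = 26.1 * 20.1 / 60 = 8.7435 W/kg
Cost = power_per_kg / speed
Cost = 8.7435 / 2.73
Cost = 3.2027


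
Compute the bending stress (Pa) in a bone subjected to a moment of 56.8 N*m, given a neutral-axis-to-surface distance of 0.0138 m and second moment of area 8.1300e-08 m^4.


sigma = M * c / I
sigma = 56.8 * 0.0138 / 8.1300e-08
M * c = 0.7838
sigma = 9.6413e+06


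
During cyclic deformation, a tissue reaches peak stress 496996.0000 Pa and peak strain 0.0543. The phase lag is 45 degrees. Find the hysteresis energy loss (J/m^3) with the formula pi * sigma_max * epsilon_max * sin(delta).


E_loss = pi * sigma_max * epsilon_max * sin(delta)
delta = 45 deg = 0.7854 rad
sin(delta) = 0.7071
E_loss = pi * 496996.0000 * 0.0543 * 0.7071
E_loss = 59949.7806


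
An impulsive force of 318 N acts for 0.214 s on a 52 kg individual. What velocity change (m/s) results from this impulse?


J = F * dt = 318 * 0.214 = 68.0520 N*s
delta_v = J / m
delta_v = 68.0520 / 52
delta_v = 1.3087


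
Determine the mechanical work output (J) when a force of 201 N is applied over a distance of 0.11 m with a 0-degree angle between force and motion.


W = F * d * cos(theta)
theta = 0 deg = 0.0000 rad
cos(theta) = 1.0000
W = 201 * 0.11 * 1.0000
W = 22.1100


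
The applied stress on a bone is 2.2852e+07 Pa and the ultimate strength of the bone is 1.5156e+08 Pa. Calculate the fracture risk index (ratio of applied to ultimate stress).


FRI = applied / ultimate
FRI = 2.2852e+07 / 1.5156e+08
FRI = 0.1508


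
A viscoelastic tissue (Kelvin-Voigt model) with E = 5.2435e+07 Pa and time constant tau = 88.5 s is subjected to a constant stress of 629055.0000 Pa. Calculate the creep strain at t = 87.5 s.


epsilon(t) = (sigma/E) * (1 - exp(-t/tau))
sigma/E = 629055.0000 / 5.2435e+07 = 0.0120
exp(-t/tau) = exp(-87.5 / 88.5) = 0.3721
epsilon = 0.0120 * (1 - 0.3721)
epsilon = 0.0075


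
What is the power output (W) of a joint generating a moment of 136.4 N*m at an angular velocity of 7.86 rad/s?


P = M * omega
P = 136.4 * 7.86
P = 1072.1040


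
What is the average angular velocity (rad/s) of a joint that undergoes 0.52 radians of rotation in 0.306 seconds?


omega = delta_theta / delta_t
omega = 0.52 / 0.306
omega = 1.6993


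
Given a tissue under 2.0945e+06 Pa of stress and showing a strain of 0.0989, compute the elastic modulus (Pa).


E = stress / strain
E = 2.0945e+06 / 0.0989
E = 2.1178e+07


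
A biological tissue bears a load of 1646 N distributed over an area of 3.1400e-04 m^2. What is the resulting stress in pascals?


stress = F / A
stress = 1646 / 3.1400e-04
stress = 5.2420e+06


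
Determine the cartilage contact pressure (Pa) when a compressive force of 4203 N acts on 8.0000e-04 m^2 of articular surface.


P = F / A
P = 4203 / 8.0000e-04
P = 5.2538e+06
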